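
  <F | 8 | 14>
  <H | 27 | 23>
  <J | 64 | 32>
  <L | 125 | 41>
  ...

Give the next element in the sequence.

<N | 216 | 50>

Letter: letters move forward 2 places in the alphabet, so F, H, J, L → N.
Second entry: 8, 27, 64, 125 → 216 (perfect cubes: 2³, 3³, 4³, …).
Third entry — +9 each step: 14, 23, 32, 41 → 50.
So the next element is <N | 216 | 50>.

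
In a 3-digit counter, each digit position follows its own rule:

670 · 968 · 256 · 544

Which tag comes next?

First digit: 6, 9, 2, 5 → 8 (+3 each step, mod 10).
Second digit goes 7, 6, 5, 4 → 3 (−1 each step, mod 10).
Third digit: −2 each step, mod 10; 0, 8, 6, 4 → 2.
Putting it together: 832.

832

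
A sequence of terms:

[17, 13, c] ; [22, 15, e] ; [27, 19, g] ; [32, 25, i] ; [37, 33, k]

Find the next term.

[42, 43, m]

For the first coordinate, +5 each step: 17, 22, 27, 32, 37 → 42.
Second coordinate — differences are 2, 4, 6, … (increasing by 2 each time): 13, 15, 19, 25, 33 → 43.
Letter: letters move forward 2 places in the alphabet, so c, e, g, i, k → m.
Combining the parts gives [42, 43, m].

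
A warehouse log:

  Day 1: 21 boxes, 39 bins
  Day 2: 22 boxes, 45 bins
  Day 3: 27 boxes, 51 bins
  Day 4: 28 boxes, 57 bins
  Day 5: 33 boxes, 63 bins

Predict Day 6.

34 boxes, 69 bins

Boxes: 21, 22, 27, 28, 33 → 34 (alternating steps +1, +5, +1, +5, …).
Bins: +6 each step; 39, 45, 51, 57, 63 → 69.
Combining the parts gives 34 boxes, 69 bins.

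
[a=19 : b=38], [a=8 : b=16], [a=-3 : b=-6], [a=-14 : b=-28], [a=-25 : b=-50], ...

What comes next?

[a=-36 : b=-72]

For the a, −11 each step: 19, 8, -3, -14, -25 → -36.
B: always 2 × the a; 38, 16, -6, -28, -50 → -72.
So the next point is [a=-36 : b=-72].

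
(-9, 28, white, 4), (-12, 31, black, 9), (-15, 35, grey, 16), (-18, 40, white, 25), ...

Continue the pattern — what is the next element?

(-21, 46, black, 36)

First component: −3 each step, so -9, -12, -15, -18 → -21.
Second component: differences are 3, 4, 5, … (increasing by 1 each time); 28, 31, 35, 40 → 46.
Shade: repeats white → black → grey, so white, black, grey, white → black.
Fourth component goes 4, 9, 16, 25 → 36 (perfect squares: 2², 3², 4², …).
Putting it together: (-21, 46, black, 36).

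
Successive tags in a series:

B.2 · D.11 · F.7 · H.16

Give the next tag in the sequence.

J.12

Letter: letters move forward 2 places in the alphabet; B, D, F, H → J.
Second component: alternating steps +9, −4, +9, −4, …, so 2, 11, 7, 16 → 12.
Putting it together: J.12.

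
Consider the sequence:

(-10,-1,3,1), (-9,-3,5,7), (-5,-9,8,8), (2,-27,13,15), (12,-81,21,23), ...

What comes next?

First component: differences are 1, 4, 7, … (increasing by 3 each time); -10, -9, -5, 2, 12 → 25.
Second component: -1, -3, -9, -27, -81 → -243 (×3 each step).
Third component: each term is the sum of the two before it, so 3, 5, 8, 13, 21 → 34.
Fourth component — each term is the sum of the two before it: 1, 7, 8, 15, 23 → 38.
So the next term is (25,-243,34,38).

(25,-243,34,38)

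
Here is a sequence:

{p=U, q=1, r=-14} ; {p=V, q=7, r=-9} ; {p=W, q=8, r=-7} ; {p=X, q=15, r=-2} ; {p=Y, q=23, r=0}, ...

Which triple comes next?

{p=Z, q=38, r=5}

For the p, letters move forward 1 place in the alphabet: U, V, W, X, Y → Z.
Q: each term is the sum of the two before it, so 1, 7, 8, 15, 23 → 38.
R — alternating steps +5, +2, +5, +2, …: -14, -9, -7, -2, 0 → 5.
Putting it together: {p=Z, q=38, r=5}.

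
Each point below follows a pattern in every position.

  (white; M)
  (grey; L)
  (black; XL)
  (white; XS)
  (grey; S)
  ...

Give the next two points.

(black; M), (white; L)

Shade: repeats white → grey → black, so white, grey, black, white, grey → black → white.
Size: runs through clothing sizes XS→XL, so M, L, XL, XS, S → M → L.
Putting the parts together: (black; M) and then (white; L).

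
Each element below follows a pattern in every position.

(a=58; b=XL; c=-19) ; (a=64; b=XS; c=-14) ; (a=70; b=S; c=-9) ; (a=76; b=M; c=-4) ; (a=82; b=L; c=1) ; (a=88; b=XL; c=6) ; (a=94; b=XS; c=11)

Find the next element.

A — +6 each step: 58, 64, 70, 76, 82, 88, 94 → 100.
For the b, repeats XL → XS → S → M → L: XL, XS, S, M, L, XL, XS → S.
C: -19, -14, -9, -4, 1, 6, 11 → 16 (+5 each step).
So the next element is (a=100; b=S; c=16).

(a=100; b=S; c=16)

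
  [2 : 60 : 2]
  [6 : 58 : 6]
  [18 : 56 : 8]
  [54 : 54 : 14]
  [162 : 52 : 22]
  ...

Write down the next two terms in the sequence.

First slot goes 2, 6, 18, 54, 162 → 486 → 1458 (×3 each step).
Second slot: 60, 58, 56, 54, 52 → 50 → 48 (−2 each step).
Third slot: 2, 6, 8, 14, 22 → 36 → 58 (each term is the sum of the two before it).
Putting the parts together: [486 : 50 : 36] and then [1458 : 48 : 58].

[486 : 50 : 36], [1458 : 48 : 58]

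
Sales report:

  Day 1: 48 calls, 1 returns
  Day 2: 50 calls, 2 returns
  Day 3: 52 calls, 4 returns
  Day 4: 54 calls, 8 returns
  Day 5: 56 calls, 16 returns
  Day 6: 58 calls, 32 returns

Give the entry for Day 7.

Calls: +2 each step, so 48, 50, 52, 54, 56, 58 → 60.
For the returns, ×2 each step: 1, 2, 4, 8, 16, 32 → 64.
Combining the parts gives 60 calls, 64 returns.

60 calls, 64 returns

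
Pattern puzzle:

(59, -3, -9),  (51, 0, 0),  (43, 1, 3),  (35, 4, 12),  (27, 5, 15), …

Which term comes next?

First slot: −8 each step, so 59, 51, 43, 35, 27 → 19.
Second slot — alternating steps +3, +1, +3, +1, …: -3, 0, 1, 4, 5 → 8.
For the third slot, always 3 × the second slot: -9, 0, 3, 12, 15 → 24.
Putting it together: (19, 8, 24).

(19, 8, 24)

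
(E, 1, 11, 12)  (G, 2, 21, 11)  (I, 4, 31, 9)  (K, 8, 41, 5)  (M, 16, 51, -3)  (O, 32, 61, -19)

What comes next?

For the letter, letters move forward 2 places in the alphabet: E, G, I, K, M, O → Q.
Second slot: ×2 each step; 1, 2, 4, 8, 16, 32 → 64.
Third slot — +10 each step: 11, 21, 31, 41, 51, 61 → 71.
Fourth slot — together with the second slot always sums to 13: 12, 11, 9, 5, -3, -19 → -51.
So the next element is (Q, 64, 71, -51).

(Q, 64, 71, -51)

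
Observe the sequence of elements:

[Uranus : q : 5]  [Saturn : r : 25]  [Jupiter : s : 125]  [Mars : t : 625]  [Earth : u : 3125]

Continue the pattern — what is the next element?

[Venus : v : 15625]

Planet goes Uranus, Saturn, Jupiter, Mars, Earth → Venus (runs backward through the planets Mercury→Neptune).
For the letter, letters move forward 1 place in the alphabet: q, r, s, t, u → v.
Third value: ×5 each step; 5, 25, 125, 625, 3125 → 15625.
Putting it together: [Venus : v : 15625].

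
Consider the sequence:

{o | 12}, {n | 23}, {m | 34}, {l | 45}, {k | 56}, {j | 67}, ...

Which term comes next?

{i | 78}

For the letter, letters move back 1 place in the alphabet: o, n, m, l, k, j → i.
Second component: +11 each step; 12, 23, 34, 45, 56, 67 → 78.
So the next term is {i | 78}.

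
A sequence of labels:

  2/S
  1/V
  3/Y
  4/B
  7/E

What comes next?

First component goes 2, 1, 3, 4, 7 → 11 (each term is the sum of the two before it).
Letter — letters move forward 3 places in the alphabet, wrapping Z→A: S, V, Y, B, E → H.
So the next label is 11/H.

11/H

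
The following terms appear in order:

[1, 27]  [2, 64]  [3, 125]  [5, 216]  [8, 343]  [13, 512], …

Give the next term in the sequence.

First coordinate: each term is the sum of the two before it; 1, 2, 3, 5, 8, 13 → 21.
Second coordinate: 27, 64, 125, 216, 343, 512 → 729 (perfect cubes: 3³, 4³, 5³, …).
So the next term is [21, 729].

[21, 729]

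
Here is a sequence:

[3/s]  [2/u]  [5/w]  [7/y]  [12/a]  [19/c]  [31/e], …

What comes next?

For the first component, each term is the sum of the two before it: 3, 2, 5, 7, 12, 19, 31 → 50.
Letter: letters move forward 2 places in the alphabet, wrapping Z→A; s, u, w, y, a, c, e → g.
Combining the parts gives [50/g].

[50/g]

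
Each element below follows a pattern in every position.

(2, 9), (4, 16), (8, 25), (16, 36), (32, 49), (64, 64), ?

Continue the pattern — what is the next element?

(128, 81)

First part: 2, 4, 8, 16, 32, 64 → 128 (×2 each step).
Second part: perfect squares: 3², 4², 5², …, so 9, 16, 25, 36, 49, 64 → 81.
Combining the parts gives (128, 81).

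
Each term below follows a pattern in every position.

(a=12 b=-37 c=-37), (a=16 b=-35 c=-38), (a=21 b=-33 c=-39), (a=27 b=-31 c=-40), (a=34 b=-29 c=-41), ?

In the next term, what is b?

B: +2 each step; -37, -35, -33, -31, -29 → -27.

-27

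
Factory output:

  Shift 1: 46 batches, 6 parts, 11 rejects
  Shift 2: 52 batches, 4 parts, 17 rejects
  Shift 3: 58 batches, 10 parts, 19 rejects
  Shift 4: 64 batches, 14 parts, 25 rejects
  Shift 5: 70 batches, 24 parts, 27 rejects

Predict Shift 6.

76 batches, 38 parts, 33 rejects

For the batches, +6 each step: 46, 52, 58, 64, 70 → 76.
For the parts, each term is the sum of the two before it: 6, 4, 10, 14, 24 → 38.
Rejects goes 11, 17, 19, 25, 27 → 33 (alternating steps +6, +2, +6, +2, …).
Putting it together: 76 batches, 38 parts, 33 rejects.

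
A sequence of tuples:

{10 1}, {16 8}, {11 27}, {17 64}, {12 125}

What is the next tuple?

{18 216}

First slot — alternating steps +6, −5, +6, −5, …: 10, 16, 11, 17, 12 → 18.
Second slot goes 1, 8, 27, 64, 125 → 216 (perfect cubes: 1³, 2³, 3³, …).
Putting it together: {18 216}.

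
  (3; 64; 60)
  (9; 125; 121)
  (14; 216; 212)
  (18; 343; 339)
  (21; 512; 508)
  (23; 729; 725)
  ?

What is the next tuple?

(24; 1000; 996)

First slot goes 3, 9, 14, 18, 21, 23 → 24 (differences are 6, 5, 4, … (decreasing by 1 each time)).
Second slot — perfect cubes: 4³, 5³, 6³, …: 64, 125, 216, 343, 512, 729 → 1000.
Third slot — always 4 less than the second slot: 60, 121, 212, 339, 508, 725 → 996.
So the next tuple is (24; 1000; 996).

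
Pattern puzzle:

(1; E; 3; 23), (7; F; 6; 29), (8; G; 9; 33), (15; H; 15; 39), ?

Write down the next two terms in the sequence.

(23; I; 24; 43), (38; J; 39; 49)

First component: each term is the sum of the two before it, so 1, 7, 8, 15 → 23 → 38.
Letter goes E, F, G, H → I → J (letters move forward 1 place in the alphabet).
Third component: each term is the sum of the two before it, so 3, 6, 9, 15 → 24 → 39.
Fourth component: alternating steps +6, +4, +6, +4, …, so 23, 29, 33, 39 → 43 → 49.
So the next two terms are (23; I; 24; 43) and (38; J; 39; 49).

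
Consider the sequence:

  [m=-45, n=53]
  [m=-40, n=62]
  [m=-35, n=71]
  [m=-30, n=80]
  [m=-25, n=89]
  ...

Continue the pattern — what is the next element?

M: +5 each step; -45, -40, -35, -30, -25 → -20.
N: +9 each step, so 53, 62, 71, 80, 89 → 98.
So the next element is [m=-20, n=98].

[m=-20, n=98]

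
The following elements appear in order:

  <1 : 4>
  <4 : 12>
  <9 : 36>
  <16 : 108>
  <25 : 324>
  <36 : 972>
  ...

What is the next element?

First entry — perfect squares: 1², 2², 3², …: 1, 4, 9, 16, 25, 36 → 49.
For the second entry, ×3 each step: 4, 12, 36, 108, 324, 972 → 2916.
So the next element is <49 : 2916>.

<49 : 2916>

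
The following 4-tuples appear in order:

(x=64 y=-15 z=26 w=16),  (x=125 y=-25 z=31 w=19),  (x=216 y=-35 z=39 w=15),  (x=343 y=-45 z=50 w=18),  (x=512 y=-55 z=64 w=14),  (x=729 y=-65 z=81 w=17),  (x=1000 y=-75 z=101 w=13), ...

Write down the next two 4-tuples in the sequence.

(x=1331 y=-85 z=124 w=16), (x=1728 y=-95 z=150 w=12)

X — perfect cubes: 4³, 5³, 6³, …: 64, 125, 216, 343, 512, 729, 1000 → 1331 → 1728.
Y goes -15, -25, -35, -45, -55, -65, -75 → -85 → -95 (−10 each step).
Z: differences are 5, 8, 11, … (increasing by 3 each time), so 26, 31, 39, 50, 64, 81, 101 → 124 → 150.
W — alternating steps +3, −4, +3, −4, …: 16, 19, 15, 18, 14, 17, 13 → 16 → 12.
Putting the parts together: (x=1331 y=-85 z=124 w=16) and then (x=1728 y=-95 z=150 w=12).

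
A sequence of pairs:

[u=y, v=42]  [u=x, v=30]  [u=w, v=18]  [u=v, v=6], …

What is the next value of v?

V: 42, 30, 18, 6 → -6 (−12 each step).

-6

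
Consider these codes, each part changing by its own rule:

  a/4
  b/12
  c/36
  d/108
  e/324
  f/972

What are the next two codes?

g/2916, h/8748

Letter: a, b, c, d, e, f → g → h (letters move forward 1 place in the alphabet).
Second component: ×3 each step; 4, 12, 36, 108, 324, 972 → 2916 → 8748.
So the next two codes are g/2916 and h/8748.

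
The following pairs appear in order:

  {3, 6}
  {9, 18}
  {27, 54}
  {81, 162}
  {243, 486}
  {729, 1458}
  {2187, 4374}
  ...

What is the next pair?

{6561, 13122}

First part — ×3 each step: 3, 9, 27, 81, 243, 729, 2187 → 6561.
Second part — always 2 × the first part: 6, 18, 54, 162, 486, 1458, 4374 → 13122.
Putting it together: {6561, 13122}.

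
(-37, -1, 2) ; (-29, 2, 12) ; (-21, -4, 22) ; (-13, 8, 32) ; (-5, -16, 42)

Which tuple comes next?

(3, 32, 52)

For the first component, +8 each step: -37, -29, -21, -13, -5 → 3.
Second component: ×(-2) each step; -1, 2, -4, 8, -16 → 32.
For the third component, +10 each step: 2, 12, 22, 32, 42 → 52.
Putting it together: (3, 32, 52).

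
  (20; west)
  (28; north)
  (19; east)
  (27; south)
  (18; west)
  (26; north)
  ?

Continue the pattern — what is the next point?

First entry: alternating steps +8, −9, +8, −9, …, so 20, 28, 19, 27, 18, 26 → 17.
Direction: west, north, east, south, west, north → east (repeats west → north → east → south).
Putting it together: (17; east).

(17; east)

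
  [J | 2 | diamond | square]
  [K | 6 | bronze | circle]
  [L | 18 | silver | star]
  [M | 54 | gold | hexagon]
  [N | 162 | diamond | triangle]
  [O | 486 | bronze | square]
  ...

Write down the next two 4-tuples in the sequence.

Letter goes J, K, L, M, N, O → P → Q (letters move forward 1 place in the alphabet).
For the second coordinate, ×3 each step: 2, 6, 18, 54, 162, 486 → 1458 → 4374.
Rank: repeats diamond → bronze → silver → gold; diamond, bronze, silver, gold, diamond, bronze → silver → gold.
Shape: square, circle, star, hexagon, triangle, square → circle → star (repeats square → circle → star → hexagon → triangle).
So the next two 4-tuples are [P | 1458 | silver | circle] and [Q | 4374 | gold | star].

[P | 1458 | silver | circle], [Q | 4374 | gold | star]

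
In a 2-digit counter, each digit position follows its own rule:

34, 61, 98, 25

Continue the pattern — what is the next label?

First digit goes 3, 6, 9, 2 → 5 (+3 each step, mod 10).
Second digit goes 4, 1, 8, 5 → 2 (−3 each step, mod 10).
So the next label is 52.

52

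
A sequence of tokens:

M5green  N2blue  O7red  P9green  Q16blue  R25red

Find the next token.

S41green

Letter goes M, N, O, P, Q, R → S (letters move forward 1 place in the alphabet).
Second component — each term is the sum of the two before it: 5, 2, 7, 9, 16, 25 → 41.
Colour goes green, blue, red, green, blue, red → green (repeats green → blue → red).
Putting it together: S41green.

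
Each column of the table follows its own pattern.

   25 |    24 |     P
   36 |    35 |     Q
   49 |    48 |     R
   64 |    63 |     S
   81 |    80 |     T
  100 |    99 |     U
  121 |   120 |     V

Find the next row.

For the first component, perfect squares: 5², 6², 7², …: 25, 36, 49, 64, 81, 100, 121 → 144.
Second component goes 24, 35, 48, 63, 80, 99, 120 → 143 (always 1 less than the first component).
Letter — letters move forward 1 place in the alphabet: P, Q, R, S, T, U, V → W.
Combining the parts gives 144  143  W.

144  143  W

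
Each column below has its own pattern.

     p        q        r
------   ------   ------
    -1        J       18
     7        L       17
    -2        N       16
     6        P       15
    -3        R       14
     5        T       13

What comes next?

Column p: -1, 7, -2, 6, -3, 5 → -4 (alternating steps +8, −9, +8, −9, …).
Column q: letters move forward 2 places in the alphabet, so J, L, N, P, R, T → V.
Column r: −1 each step; 18, 17, 16, 15, 14, 13 → 12.
Combining the parts gives -4  V  12.

-4  V  12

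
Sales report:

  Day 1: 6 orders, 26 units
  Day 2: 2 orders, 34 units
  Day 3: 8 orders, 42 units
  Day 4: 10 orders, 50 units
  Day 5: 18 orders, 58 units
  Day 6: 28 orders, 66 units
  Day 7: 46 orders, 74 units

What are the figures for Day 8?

74 orders, 82 units

For the orders, each term is the sum of the two before it: 6, 2, 8, 10, 18, 28, 46 → 74.
Units: +8 each step, so 26, 34, 42, 50, 58, 66, 74 → 82.
Putting it together: 74 orders, 82 units.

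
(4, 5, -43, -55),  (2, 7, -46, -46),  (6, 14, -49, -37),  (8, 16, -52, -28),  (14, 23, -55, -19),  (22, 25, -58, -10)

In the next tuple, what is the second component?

32

Second component: alternating steps +2, +7, +2, +7, …, so 5, 7, 14, 16, 23, 25 → 32.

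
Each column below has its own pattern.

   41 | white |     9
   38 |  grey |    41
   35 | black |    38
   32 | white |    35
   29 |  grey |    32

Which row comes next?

26  black  29

First component — −3 each step: 41, 38, 35, 32, 29 → 26.
Shade: white, grey, black, white, grey → black (repeats white → grey → black).
Third component: 9, 41, 38, 35, 32 → 29 (always the previous value of the first component).
So the next row is 26  black  29.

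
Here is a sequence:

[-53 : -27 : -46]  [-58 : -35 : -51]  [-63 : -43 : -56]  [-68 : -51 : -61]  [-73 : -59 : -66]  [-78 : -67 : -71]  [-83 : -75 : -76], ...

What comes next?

[-88 : -83 : -81]

First component — −5 each step: -53, -58, -63, -68, -73, -78, -83 → -88.
Second component goes -27, -35, -43, -51, -59, -67, -75 → -83 (−8 each step).
Third component — −5 each step: -46, -51, -56, -61, -66, -71, -76 → -81.
Combining the parts gives [-88 : -83 : -81].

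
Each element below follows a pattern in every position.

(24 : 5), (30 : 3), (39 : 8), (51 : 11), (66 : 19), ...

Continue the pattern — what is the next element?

(84 : 30)

First entry goes 24, 30, 39, 51, 66 → 84 (differences are 6, 9, 12, … (increasing by 3 each time)).
Second entry: each term is the sum of the two before it, so 5, 3, 8, 11, 19 → 30.
Combining the parts gives (84 : 30).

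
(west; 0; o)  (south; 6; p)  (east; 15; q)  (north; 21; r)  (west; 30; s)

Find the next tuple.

Direction — repeats west → south → east → north: west, south, east, north, west → south.
For the second part, alternating steps +6, +9, +6, +9, …: 0, 6, 15, 21, 30 → 36.
Letter goes o, p, q, r, s → t (letters move forward 1 place in the alphabet).
So the next tuple is (south; 36; t).

(south; 36; t)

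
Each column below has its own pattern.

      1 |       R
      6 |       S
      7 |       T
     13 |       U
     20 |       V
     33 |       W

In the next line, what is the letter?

Letter goes R, S, T, U, V, W → X (letters move forward 1 place in the alphabet).

X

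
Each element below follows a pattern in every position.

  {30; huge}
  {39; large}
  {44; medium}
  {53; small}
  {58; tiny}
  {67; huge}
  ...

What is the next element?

{72; large}

For the first component, alternating steps +9, +5, +9, +5, …: 30, 39, 44, 53, 58, 67 → 72.
For the size, repeats huge → large → medium → small → tiny: huge, large, medium, small, tiny, huge → large.
Putting it together: {72; large}.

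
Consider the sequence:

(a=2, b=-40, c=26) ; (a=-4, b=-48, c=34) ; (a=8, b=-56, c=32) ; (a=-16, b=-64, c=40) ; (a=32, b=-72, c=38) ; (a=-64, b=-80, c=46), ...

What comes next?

A — ×(-2) each step: 2, -4, 8, -16, 32, -64 → 128.
B — −8 each step: -40, -48, -56, -64, -72, -80 → -88.
C: alternating steps +8, −2, +8, −2, …, so 26, 34, 32, 40, 38, 46 → 44.
Combining the parts gives (a=128, b=-88, c=44).

(a=128, b=-88, c=44)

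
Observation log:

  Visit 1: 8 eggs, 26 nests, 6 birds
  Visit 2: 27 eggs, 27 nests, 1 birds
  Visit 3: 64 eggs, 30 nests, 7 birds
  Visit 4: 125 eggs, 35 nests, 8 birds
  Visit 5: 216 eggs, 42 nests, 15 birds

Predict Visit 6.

Eggs: 8, 27, 64, 125, 216 → 343 (perfect cubes: 2³, 3³, 4³, …).
Nests: 26, 27, 30, 35, 42 → 51 (differences are 1, 3, 5, … (increasing by 2 each time)).
For the birds, each term is the sum of the two before it: 6, 1, 7, 8, 15 → 23.
Combining the parts gives 343 eggs, 51 nests, 23 birds.

343 eggs, 51 nests, 23 birds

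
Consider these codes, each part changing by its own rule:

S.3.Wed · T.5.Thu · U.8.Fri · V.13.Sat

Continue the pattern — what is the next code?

Letter: S, T, U, V → W (letters move forward 1 place in the alphabet).
For the second component, each term is the sum of the two before it: 3, 5, 8, 13 → 21.
Day: Wed, Thu, Fri, Sat → Sun (runs through the weekdays Mon→Sun).
So the next code is W.21.Sun.

W.21.Sun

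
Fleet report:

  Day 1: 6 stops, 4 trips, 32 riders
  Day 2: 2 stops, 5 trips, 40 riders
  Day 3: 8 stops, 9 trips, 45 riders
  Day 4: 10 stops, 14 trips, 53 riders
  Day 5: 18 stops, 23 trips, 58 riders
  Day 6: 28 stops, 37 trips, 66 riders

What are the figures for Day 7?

46 stops, 60 trips, 71 riders

For the stops, each term is the sum of the two before it: 6, 2, 8, 10, 18, 28 → 46.
Trips — each term is the sum of the two before it: 4, 5, 9, 14, 23, 37 → 60.
Riders goes 32, 40, 45, 53, 58, 66 → 71 (alternating steps +8, +5, +8, +5, …).
Combining the parts gives 46 stops, 60 trips, 71 riders.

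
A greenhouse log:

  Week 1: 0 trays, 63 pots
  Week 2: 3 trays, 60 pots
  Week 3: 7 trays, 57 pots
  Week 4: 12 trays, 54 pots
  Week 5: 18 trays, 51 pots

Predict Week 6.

25 trays, 48 pots

Trays: differences are 3, 4, 5, … (increasing by 1 each time); 0, 3, 7, 12, 18 → 25.
For the pots, −3 each step: 63, 60, 57, 54, 51 → 48.
So the next line is 25 trays, 48 pots.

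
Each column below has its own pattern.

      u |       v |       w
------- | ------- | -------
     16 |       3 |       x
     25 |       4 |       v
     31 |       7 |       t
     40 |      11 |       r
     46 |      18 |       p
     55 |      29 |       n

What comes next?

61  47  l

Column u goes 16, 25, 31, 40, 46, 55 → 61 (alternating steps +9, +6, +9, +6, …).
Column v: 3, 4, 7, 11, 18, 29 → 47 (each term is the sum of the two before it).
For the column w, letters move back 2 places in the alphabet: x, v, t, r, p, n → l.
Combining the parts gives 61  47  l.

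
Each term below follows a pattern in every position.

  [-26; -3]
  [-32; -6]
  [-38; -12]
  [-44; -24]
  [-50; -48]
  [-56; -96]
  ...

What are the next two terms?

First part — −6 each step: -26, -32, -38, -44, -50, -56 → -62 → -68.
Second part — ×2 each step: -3, -6, -12, -24, -48, -96 → -192 → -384.
So the next two terms are [-62; -192] and [-68; -384].

[-62; -192], [-68; -384]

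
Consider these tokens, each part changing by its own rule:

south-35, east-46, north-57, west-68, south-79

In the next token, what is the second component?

90

Direction: repeats south → east → north → west; south, east, north, west, south → east.
Second component: +11 each step, so 35, 46, 57, 68, 79 → 90.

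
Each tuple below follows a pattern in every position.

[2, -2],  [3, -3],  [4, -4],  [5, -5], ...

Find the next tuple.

[6, -6]

First part — +1 each step: 2, 3, 4, 5 → 6.
Second part: always the negative of the first part, so -2, -3, -4, -5 → -6.
Putting it together: [6, -6].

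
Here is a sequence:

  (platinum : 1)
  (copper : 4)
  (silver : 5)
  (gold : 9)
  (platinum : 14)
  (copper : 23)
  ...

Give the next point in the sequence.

Metal goes platinum, copper, silver, gold, platinum, copper → silver (repeats platinum → copper → silver → gold).
Second component — each term is the sum of the two before it: 1, 4, 5, 9, 14, 23 → 37.
Putting it together: (silver : 37).

(silver : 37)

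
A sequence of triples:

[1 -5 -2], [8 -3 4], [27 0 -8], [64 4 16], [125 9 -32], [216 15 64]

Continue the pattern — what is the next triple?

First component: perfect cubes: 1³, 2³, 3³, …; 1, 8, 27, 64, 125, 216 → 343.
Second component: -5, -3, 0, 4, 9, 15 → 22 (differences are 2, 3, 4, … (increasing by 1 each time)).
Third component: ×(-2) each step; -2, 4, -8, 16, -32, 64 → -128.
Putting it together: [343 22 -128].

[343 22 -128]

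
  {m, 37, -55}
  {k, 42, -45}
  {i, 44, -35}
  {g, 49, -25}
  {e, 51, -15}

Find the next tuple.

Letter goes m, k, i, g, e → c (letters move back 2 places in the alphabet).
Second slot: alternating steps +5, +2, +5, +2, …, so 37, 42, 44, 49, 51 → 56.
Third slot: +10 each step; -55, -45, -35, -25, -15 → -5.
So the next tuple is {c, 56, -5}.

{c, 56, -5}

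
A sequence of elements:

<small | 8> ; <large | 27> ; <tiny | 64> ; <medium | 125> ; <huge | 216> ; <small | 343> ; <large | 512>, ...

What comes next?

Size goes small, large, tiny, medium, huge, small, large → tiny (repeats small → large → tiny → medium → huge).
Second slot: perfect cubes: 2³, 3³, 4³, …; 8, 27, 64, 125, 216, 343, 512 → 729.
Putting it together: <tiny | 729>.

<tiny | 729>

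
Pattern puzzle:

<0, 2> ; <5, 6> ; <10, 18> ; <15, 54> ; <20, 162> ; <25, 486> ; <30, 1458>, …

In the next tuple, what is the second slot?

For the first slot, +5 each step: 0, 5, 10, 15, 20, 25, 30 → 35.
Second slot: 2, 6, 18, 54, 162, 486, 1458 → 4374 (×3 each step).

4374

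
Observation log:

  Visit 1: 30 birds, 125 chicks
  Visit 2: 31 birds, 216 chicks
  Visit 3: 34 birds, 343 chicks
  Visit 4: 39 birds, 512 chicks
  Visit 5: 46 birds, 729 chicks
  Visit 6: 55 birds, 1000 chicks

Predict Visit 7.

66 birds, 1331 chicks

Birds: differences are 1, 3, 5, … (increasing by 2 each time); 30, 31, 34, 39, 46, 55 → 66.
For the chicks, perfect cubes: 5³, 6³, 7³, …: 125, 216, 343, 512, 729, 1000 → 1331.
Combining the parts gives 66 birds, 1331 chicks.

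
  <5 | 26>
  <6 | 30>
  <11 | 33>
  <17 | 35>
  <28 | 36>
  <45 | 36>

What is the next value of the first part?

First part: 5, 6, 11, 17, 28, 45 → 73 (each term is the sum of the two before it).
Second part — differences are 4, 3, 2, … (decreasing by 1 each time): 26, 30, 33, 35, 36, 36 → 35.

73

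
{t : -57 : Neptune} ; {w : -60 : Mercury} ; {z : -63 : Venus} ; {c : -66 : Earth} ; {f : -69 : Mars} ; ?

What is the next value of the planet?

Jupiter

Planet: runs through the planets Mercury→Neptune, so Neptune, Mercury, Venus, Earth, Mars → Jupiter.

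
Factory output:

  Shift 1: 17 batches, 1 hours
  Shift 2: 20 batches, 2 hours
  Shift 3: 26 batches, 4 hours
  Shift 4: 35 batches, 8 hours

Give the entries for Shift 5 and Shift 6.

47 batches, 16 hours; 62 batches, 32 hours

Batches — differences are 3, 6, 9, … (increasing by 3 each time): 17, 20, 26, 35 → 47 → 62.
Hours goes 1, 2, 4, 8 → 16 → 32 (×2 each step).
Putting the parts together: 47 batches, 16 hours and then 62 batches, 32 hours.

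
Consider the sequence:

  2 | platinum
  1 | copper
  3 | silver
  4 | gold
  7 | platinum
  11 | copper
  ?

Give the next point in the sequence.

18 | silver

First part: 2, 1, 3, 4, 7, 11 → 18 (each term is the sum of the two before it).
Metal: repeats platinum → copper → silver → gold; platinum, copper, silver, gold, platinum, copper → silver.
Putting it together: 18 | silver.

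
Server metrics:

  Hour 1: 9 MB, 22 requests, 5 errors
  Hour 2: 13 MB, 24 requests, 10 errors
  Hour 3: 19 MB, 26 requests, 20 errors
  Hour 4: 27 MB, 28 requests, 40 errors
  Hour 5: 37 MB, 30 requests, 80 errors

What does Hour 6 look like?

MB: differences are 4, 6, 8, … (increasing by 2 each time); 9, 13, 19, 27, 37 → 49.
Requests — +2 each step: 22, 24, 26, 28, 30 → 32.
Errors: ×2 each step; 5, 10, 20, 40, 80 → 160.
Putting it together: 49 MB, 32 requests, 160 errors.

49 MB, 32 requests, 160 errors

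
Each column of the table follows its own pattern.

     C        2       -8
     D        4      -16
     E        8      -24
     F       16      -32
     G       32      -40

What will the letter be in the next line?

Letter — letters move forward 1 place in the alphabet: C, D, E, F, G → H.

H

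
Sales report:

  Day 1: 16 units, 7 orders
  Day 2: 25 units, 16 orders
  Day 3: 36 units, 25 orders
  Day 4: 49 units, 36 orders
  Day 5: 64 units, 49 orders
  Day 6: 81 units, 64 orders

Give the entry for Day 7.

Units goes 16, 25, 36, 49, 64, 81 → 100 (perfect squares: 4², 5², 6², …).
Orders: always the previous value of the units, so 7, 16, 25, 36, 49, 64 → 81.
Combining the parts gives 100 units, 81 orders.

100 units, 81 orders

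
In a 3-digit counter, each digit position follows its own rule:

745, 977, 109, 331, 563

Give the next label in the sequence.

For the first digit, +2 each step, mod 10: 7, 9, 1, 3, 5 → 7.
Second digit — +3 each step, mod 10: 4, 7, 0, 3, 6 → 9.
Third digit: 5, 7, 9, 1, 3 → 5 (+2 each step, mod 10).
Putting it together: 795.

795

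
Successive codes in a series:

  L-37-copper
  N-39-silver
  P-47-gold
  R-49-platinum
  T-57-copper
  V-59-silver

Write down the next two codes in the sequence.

X-67-gold then Z-69-platinum

Letter: letters move forward 2 places in the alphabet; L, N, P, R, T, V → X → Z.
Second component: alternating steps +2, +8, +2, +8, …, so 37, 39, 47, 49, 57, 59 → 67 → 69.
Metal: repeats copper → silver → gold → platinum; copper, silver, gold, platinum, copper, silver → gold → platinum.
Putting the parts together: X-67-gold and then Z-69-platinum.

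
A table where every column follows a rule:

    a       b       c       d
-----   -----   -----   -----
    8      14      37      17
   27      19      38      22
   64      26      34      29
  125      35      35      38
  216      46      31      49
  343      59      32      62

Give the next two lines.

Column a: 8, 27, 64, 125, 216, 343 → 512 → 729 (perfect cubes: 2³, 3³, 4³, …).
Column b: differences are 5, 7, 9, … (increasing by 2 each time), so 14, 19, 26, 35, 46, 59 → 74 → 91.
Column c — alternating steps +1, −4, +1, −4, …: 37, 38, 34, 35, 31, 32 → 28 → 29.
Column d: always 3 more than the column b; 17, 22, 29, 38, 49, 62 → 77 → 94.
So the next two lines are 512  74  28  77 and 729  91  29  94.

512  74  28  77; 729  91  29  94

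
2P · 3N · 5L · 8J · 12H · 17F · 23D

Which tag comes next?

First component: differences are 1, 2, 3, … (increasing by 1 each time), so 2, 3, 5, 8, 12, 17, 23 → 30.
Letter — letters move back 2 places in the alphabet: P, N, L, J, H, F, D → B.
Putting it together: 30B.

30B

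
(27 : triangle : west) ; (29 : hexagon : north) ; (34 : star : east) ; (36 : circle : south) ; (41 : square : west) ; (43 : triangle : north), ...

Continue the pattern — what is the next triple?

First coordinate: 27, 29, 34, 36, 41, 43 → 48 (alternating steps +2, +5, +2, +5, …).
Shape — repeats triangle → hexagon → star → circle → square: triangle, hexagon, star, circle, square, triangle → hexagon.
Direction: west, north, east, south, west, north → east (repeats west → north → east → south).
So the next triple is (48 : hexagon : east).

(48 : hexagon : east)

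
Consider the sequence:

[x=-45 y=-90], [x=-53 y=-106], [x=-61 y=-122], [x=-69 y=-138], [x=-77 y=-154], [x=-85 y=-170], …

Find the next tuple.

[x=-93 y=-186]

X goes -45, -53, -61, -69, -77, -85 → -93 (−8 each step).
Y goes -90, -106, -122, -138, -154, -170 → -186 (always 2 × the x).
Combining the parts gives [x=-93 y=-186].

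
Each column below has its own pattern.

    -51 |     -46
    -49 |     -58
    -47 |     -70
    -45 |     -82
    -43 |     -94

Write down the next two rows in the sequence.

First component goes -51, -49, -47, -45, -43 → -41 → -39 (+2 each step).
For the second component, −12 each step: -46, -58, -70, -82, -94 → -106 → -118.
Putting the parts together: -41  -106 and then -39  -118.

-41  -106; -39  -118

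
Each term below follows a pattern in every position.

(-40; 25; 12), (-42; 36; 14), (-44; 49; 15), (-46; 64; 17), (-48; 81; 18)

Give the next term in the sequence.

(-50; 100; 20)

First slot — −2 each step: -40, -42, -44, -46, -48 → -50.
Second slot goes 25, 36, 49, 64, 81 → 100 (perfect squares: 5², 6², 7², …).
Third slot goes 12, 14, 15, 17, 18 → 20 (alternating steps +2, +1, +2, +1, …).
So the next term is (-50; 100; 20).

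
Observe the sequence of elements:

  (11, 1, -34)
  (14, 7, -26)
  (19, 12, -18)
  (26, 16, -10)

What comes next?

First value goes 11, 14, 19, 26 → 35 (differences are 3, 5, 7, … (increasing by 2 each time)).
Second value — differences are 6, 5, 4, … (decreasing by 1 each time): 1, 7, 12, 16 → 19.
Third value: +8 each step; -34, -26, -18, -10 → -2.
So the next element is (35, 19, -2).

(35, 19, -2)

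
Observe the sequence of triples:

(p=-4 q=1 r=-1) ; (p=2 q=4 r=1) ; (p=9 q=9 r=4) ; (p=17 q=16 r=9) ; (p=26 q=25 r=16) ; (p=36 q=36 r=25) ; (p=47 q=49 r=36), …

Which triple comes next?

(p=59 q=64 r=49)

For the p, differences are 6, 7, 8, … (increasing by 1 each time): -4, 2, 9, 17, 26, 36, 47 → 59.
Q: perfect squares: 1², 2², 3², …, so 1, 4, 9, 16, 25, 36, 49 → 64.
For the r, always the previous value of the q: -1, 1, 4, 9, 16, 25, 36 → 49.
Combining the parts gives (p=59 q=64 r=49).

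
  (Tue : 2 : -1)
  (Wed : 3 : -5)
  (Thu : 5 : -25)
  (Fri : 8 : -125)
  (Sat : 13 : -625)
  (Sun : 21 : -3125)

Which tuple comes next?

Day: Tue, Wed, Thu, Fri, Sat, Sun → Mon (runs through the weekdays Mon→Sun).
Second entry: each term is the sum of the two before it, so 2, 3, 5, 8, 13, 21 → 34.
Third entry: ×5 each step, so -1, -5, -25, -125, -625, -3125 → -15625.
Putting it together: (Mon : 34 : -15625).

(Mon : 34 : -15625)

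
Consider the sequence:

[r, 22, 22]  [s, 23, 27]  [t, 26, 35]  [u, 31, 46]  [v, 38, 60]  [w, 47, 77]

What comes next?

Letter — letters move forward 1 place in the alphabet: r, s, t, u, v, w → x.
Second entry: 22, 23, 26, 31, 38, 47 → 58 (differences are 1, 3, 5, … (increasing by 2 each time)).
Third entry goes 22, 27, 35, 46, 60, 77 → 97 (differences are 5, 8, 11, … (increasing by 3 each time)).
Combining the parts gives [x, 58, 97].

[x, 58, 97]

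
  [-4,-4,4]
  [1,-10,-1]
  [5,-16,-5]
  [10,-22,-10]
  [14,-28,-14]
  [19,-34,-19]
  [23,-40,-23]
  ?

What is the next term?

First coordinate — alternating steps +5, +4, +5, +4, …: -4, 1, 5, 10, 14, 19, 23 → 28.
Second coordinate: -4, -10, -16, -22, -28, -34, -40 → -46 (−6 each step).
For the third coordinate, always the negative of the first coordinate: 4, -1, -5, -10, -14, -19, -23 → -28.
Combining the parts gives [28,-46,-28].

[28,-46,-28]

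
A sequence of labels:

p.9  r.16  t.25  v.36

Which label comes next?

Letter: letters move forward 2 places in the alphabet, so p, r, t, v → x.
Second component goes 9, 16, 25, 36 → 49 (perfect squares: 3², 4², 5², …).
So the next label is x.49.

x.49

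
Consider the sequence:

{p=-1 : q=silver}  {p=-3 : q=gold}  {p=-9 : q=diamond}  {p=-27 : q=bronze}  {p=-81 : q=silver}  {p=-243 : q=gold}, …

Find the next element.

{p=-729 : q=diamond}

P goes -1, -3, -9, -27, -81, -243 → -729 (×3 each step).
Q — repeats silver → gold → diamond → bronze: silver, gold, diamond, bronze, silver, gold → diamond.
Putting it together: {p=-729 : q=diamond}.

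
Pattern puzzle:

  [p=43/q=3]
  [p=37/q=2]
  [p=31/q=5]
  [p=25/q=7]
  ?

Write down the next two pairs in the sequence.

P: −6 each step; 43, 37, 31, 25 → 19 → 13.
Q — each term is the sum of the two before it: 3, 2, 5, 7 → 12 → 19.
Putting the parts together: [p=19/q=12] and then [p=13/q=19].

[p=19/q=12], [p=13/q=19]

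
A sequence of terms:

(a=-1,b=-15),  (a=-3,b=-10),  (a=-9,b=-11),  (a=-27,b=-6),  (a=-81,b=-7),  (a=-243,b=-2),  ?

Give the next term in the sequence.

(a=-729,b=-3)

A: -1, -3, -9, -27, -81, -243 → -729 (×3 each step).
B goes -15, -10, -11, -6, -7, -2 → -3 (alternating steps +5, −1, +5, −1, …).
Putting it together: (a=-729,b=-3).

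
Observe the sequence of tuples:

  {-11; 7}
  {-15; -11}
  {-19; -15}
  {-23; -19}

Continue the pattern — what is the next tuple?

{-27; -23}

First slot: −4 each step; -11, -15, -19, -23 → -27.
Second slot: always the previous value of the first slot; 7, -11, -15, -19 → -23.
Putting it together: {-27; -23}.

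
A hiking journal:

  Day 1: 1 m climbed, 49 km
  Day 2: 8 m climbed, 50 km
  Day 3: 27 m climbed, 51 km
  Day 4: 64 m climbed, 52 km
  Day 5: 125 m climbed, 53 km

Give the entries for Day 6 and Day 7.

M climbed — perfect cubes: 1³, 2³, 3³, …: 1, 8, 27, 64, 125 → 216 → 343.
Km — +1 each step: 49, 50, 51, 52, 53 → 54 → 55.
Putting the parts together: 216 m climbed, 54 km and then 343 m climbed, 55 km.

216 m climbed, 54 km; 343 m climbed, 55 km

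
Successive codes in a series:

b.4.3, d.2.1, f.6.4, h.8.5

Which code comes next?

j.14.9

Letter: letters move forward 2 places in the alphabet; b, d, f, h → j.
Second component — each term is the sum of the two before it: 4, 2, 6, 8 → 14.
Third component goes 3, 1, 4, 5 → 9 (each term is the sum of the two before it).
Combining the parts gives j.14.9.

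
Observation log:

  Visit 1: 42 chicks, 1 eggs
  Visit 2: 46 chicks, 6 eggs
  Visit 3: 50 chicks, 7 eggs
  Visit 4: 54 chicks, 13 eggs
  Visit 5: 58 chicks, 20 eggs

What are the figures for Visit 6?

Chicks — +4 each step: 42, 46, 50, 54, 58 → 62.
Eggs: 1, 6, 7, 13, 20 → 33 (each term is the sum of the two before it).
Combining the parts gives 62 chicks, 33 eggs.

62 chicks, 33 eggs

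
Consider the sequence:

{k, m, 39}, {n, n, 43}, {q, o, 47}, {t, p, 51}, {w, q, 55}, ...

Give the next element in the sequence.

First letter: letters move forward 3 places in the alphabet, so k, n, q, t, w → z.
Second letter: letters move forward 1 place in the alphabet; m, n, o, p, q → r.
Third part — +4 each step: 39, 43, 47, 51, 55 → 59.
Combining the parts gives {z, r, 59}.

{z, r, 59}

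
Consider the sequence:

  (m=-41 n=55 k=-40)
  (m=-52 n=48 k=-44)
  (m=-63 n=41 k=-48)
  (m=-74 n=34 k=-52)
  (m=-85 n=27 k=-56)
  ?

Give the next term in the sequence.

M goes -41, -52, -63, -74, -85 → -96 (−11 each step).
N — −7 each step: 55, 48, 41, 34, 27 → 20.
K — −4 each step: -40, -44, -48, -52, -56 → -60.
So the next term is (m=-96 n=20 k=-60).

(m=-96 n=20 k=-60)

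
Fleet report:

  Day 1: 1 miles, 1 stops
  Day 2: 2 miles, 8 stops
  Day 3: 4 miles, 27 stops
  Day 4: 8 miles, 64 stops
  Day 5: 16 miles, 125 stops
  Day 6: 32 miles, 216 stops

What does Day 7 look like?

Miles: ×2 each step; 1, 2, 4, 8, 16, 32 → 64.
Stops — perfect cubes: 1³, 2³, 3³, …: 1, 8, 27, 64, 125, 216 → 343.
Putting it together: 64 miles, 343 stops.

64 miles, 343 stops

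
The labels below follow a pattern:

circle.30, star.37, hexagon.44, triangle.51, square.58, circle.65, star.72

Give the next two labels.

hexagon.79 then triangle.86

Shape: repeats circle → star → hexagon → triangle → square; circle, star, hexagon, triangle, square, circle, star → hexagon → triangle.
Second component: +7 each step; 30, 37, 44, 51, 58, 65, 72 → 79 → 86.
So the next two labels are hexagon.79 and triangle.86.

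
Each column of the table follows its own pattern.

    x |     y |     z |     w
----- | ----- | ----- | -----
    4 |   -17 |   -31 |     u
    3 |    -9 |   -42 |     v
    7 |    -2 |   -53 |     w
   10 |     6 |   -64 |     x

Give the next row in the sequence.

Column x: each term is the sum of the two before it; 4, 3, 7, 10 → 17.
Column y goes -17, -9, -2, 6 → 13 (alternating steps +8, +7, +8, +7, …).
Column z: -31, -42, -53, -64 → -75 (−11 each step).
Column w: letters move forward 1 place in the alphabet; u, v, w, x → y.
Putting it together: 17  13  -75  y.

17  13  -75  y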